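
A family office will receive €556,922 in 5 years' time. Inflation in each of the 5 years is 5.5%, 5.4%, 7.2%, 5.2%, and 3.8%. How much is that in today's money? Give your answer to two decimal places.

Price-level factor over 5 years: 1.055 × 1.054 × 1.072 × 1.052 × 1.038 ≈ 1.3016701605.
Purchasing power today: €556,922 divided by that factor.

€427,851.86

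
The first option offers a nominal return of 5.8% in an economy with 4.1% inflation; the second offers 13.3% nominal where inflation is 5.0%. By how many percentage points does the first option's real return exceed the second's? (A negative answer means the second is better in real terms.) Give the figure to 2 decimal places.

-6.27

The first option real return: 1.058/1.041 − 1 = 1.633%.
The second real return: 1.133/1.050 − 1 = 7.905%.
Difference: 1.633 − 7.905 = -6.272 pp.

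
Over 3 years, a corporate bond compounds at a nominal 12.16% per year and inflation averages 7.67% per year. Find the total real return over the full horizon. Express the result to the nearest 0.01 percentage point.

13.04%

The annual real rate is (1+12.16%)/(1+7.67%) − 1 = 4.1701%.
Compounded over 3 years: (1 + 0.041701)^3 − 1 ≈ 0.13039.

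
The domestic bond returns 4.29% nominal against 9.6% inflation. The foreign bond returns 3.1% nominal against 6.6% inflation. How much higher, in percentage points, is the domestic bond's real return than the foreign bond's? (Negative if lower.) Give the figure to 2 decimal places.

-1.56

The domestic bond real return: 1.0429/1.096 − 1 = -4.845%.
The foreign bond real return: 1.031/1.066 − 1 = -3.283%.
Difference: -4.845 − (-3.283) = -1.562 pp.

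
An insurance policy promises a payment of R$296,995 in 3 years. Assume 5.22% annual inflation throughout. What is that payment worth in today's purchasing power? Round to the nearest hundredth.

R$254,949.55

Price-level factor over 3 years: (1 + 5.22%)^3 ≈ 1.1649167566.
Purchasing power today: R$296,995 divided by that factor.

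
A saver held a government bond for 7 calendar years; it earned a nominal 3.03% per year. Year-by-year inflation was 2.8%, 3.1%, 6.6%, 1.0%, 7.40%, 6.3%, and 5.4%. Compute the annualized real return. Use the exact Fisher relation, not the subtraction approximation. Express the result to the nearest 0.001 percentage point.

Cumulative inflation factor: 1.028 × 1.031 × 1.066 × 1.010 × 1.0740 × 1.063 × 1.054 ≈ 1.37312.
Nominal growth factor: 1.23238. Real growth factor = 1.23238 / 1.37312 ≈ 0.89751.
Annualized: 0.89751^(1/7) − 1 ≈ -0.01533.

-1.533%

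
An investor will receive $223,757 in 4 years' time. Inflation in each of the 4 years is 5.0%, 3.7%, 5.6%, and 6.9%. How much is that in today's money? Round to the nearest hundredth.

$182,040.05

Price-level factor over 4 years: 1.050 × 1.037 × 1.056 × 1.069 = 1.2291635664.
Purchasing power today: $223,757 divided by that factor.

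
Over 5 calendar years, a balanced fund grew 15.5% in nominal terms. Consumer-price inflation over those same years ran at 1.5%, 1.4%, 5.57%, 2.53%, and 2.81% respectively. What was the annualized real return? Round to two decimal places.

0.17%

Cumulative inflation factor: 1.015 × 1.014 × 1.0557 × 1.0253 × 1.0281 ≈ 1.14533.
Nominal growth factor: 1.15500. Real growth factor = 1.15500 / 1.14533 ≈ 1.00844.
Annualized: 1.00844^(1/5) − 1 ≈ 0.00168.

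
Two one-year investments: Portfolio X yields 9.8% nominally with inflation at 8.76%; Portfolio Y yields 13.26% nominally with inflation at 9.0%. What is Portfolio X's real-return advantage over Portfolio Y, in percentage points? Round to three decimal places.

-2.952

Portfolio X real return: 1.098/1.0876 − 1 = 0.9562%.
Portfolio Y real return: 1.1326/1.090 − 1 = 3.9083%.
Difference: 0.9562 − 3.9083 = -2.9521 pp.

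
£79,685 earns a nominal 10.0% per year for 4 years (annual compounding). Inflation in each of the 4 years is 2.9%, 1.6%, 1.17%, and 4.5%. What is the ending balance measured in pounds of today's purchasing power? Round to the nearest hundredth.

£105,552.91

Nominal value at maturity: £79,685 × (1 + 10.0%)^4 ≈ £116,666.81.
Price-level factor over 4 years: 1.029 × 1.016 × 1.0117 × 1.045 ≈ 1.1052922456.
Dividing the nominal maturity value by the price-level factor gives the value in today's money.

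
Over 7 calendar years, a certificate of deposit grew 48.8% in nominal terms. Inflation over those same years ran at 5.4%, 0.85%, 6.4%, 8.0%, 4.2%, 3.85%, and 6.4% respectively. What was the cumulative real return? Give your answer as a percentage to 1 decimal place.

5.8%

Cumulative inflation factor: 1.054 × 1.0085 × 1.064 × 1.080 × 1.042 × 1.0385 × 1.064 ≈ 1.40636.
Nominal growth factor: 1.48800. Real growth factor = 1.48800 / 1.40636 ≈ 1.05805.
Total real return ≈ 5.8048%.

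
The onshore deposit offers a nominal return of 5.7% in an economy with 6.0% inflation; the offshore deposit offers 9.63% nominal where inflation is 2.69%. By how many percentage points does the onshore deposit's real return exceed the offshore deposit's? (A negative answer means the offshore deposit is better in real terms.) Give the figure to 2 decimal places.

-7.04

The onshore deposit real return: 1.057/1.060 − 1 = -0.283%.
The offshore deposit real return: 1.0963/1.0269 − 1 = 6.758%.
Difference: -0.283 − 6.758 = -7.041 pp.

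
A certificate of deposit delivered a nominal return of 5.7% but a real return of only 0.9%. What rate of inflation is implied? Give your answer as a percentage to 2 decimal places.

From (1+r_nom) = (1+r_real)(1+π), we get 1+π = (1 + 5.7%)/(1 + 0.9%) = 1.057/1.009 ≈ 1.04757.
So π ≈ 4.7572%.

4.76%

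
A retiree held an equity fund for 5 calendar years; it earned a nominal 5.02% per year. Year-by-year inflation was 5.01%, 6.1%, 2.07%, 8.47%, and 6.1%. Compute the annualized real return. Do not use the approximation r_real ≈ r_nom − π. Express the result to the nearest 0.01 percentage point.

Cumulative inflation factor: 1.0501 × 1.061 × 1.0207 × 1.0847 × 1.061 ≈ 1.30879.
Nominal growth factor: 1.27750. Real growth factor = 1.27750 / 1.30879 ≈ 0.97609.
Annualized: 0.97609^(1/5) − 1 ≈ -0.00483.

-0.48%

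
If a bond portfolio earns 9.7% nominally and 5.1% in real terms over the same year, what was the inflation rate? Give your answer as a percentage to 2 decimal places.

4.38%

From (1+r_nom) = (1+r_real)(1+π), we get 1+π = (1 + 9.7%)/(1 + 5.1%) = 1.097/1.051 ≈ 1.04377.
So π ≈ 4.3768%.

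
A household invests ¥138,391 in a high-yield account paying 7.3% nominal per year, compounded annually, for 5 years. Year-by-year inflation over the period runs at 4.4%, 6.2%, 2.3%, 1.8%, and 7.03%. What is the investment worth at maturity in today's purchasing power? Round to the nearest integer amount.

¥159,277

Nominal value at maturity: ¥138,391 × (1 + 7.3%)^5 ≈ ¥196,837.
Price-level factor over 5 years: 1.044 × 1.062 × 1.023 × 1.018 × 1.0703 ≈ 1.2358163951.
Dividing the nominal maturity value by the price-level factor gives the value in today's money.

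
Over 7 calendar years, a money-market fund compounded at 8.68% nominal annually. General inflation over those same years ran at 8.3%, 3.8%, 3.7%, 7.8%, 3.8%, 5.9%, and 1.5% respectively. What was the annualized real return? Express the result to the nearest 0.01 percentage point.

Cumulative inflation factor: 1.083 × 1.038 × 1.037 × 1.078 × 1.038 × 1.059 × 1.015 ≈ 1.40211.
Nominal growth factor: 1.79080. Real growth factor = 1.79080 / 1.40211 ≈ 1.27722.
Annualized: 1.27722^(1/7) − 1 ≈ 0.03557.

3.56%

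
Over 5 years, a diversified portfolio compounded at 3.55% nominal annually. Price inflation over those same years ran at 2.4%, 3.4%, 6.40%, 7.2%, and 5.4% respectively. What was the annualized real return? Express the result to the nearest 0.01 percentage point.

-1.33%

Cumulative inflation factor: 1.024 × 1.034 × 1.0640 × 1.072 × 1.054 ≈ 1.27291.
Nominal growth factor: 1.19056. Real growth factor = 1.19056 / 1.27291 ≈ 0.93530.
Annualized: 0.93530^(1/5) − 1 ≈ -0.01329.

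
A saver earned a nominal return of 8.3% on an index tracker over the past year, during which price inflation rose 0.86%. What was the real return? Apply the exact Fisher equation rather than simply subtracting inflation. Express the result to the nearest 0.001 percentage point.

7.377%

Real return via the Fisher equation: (1 + 8.3%)/(1 + 0.86%) − 1 = 1.083/1.0086 − 1 ≈ 0.07377.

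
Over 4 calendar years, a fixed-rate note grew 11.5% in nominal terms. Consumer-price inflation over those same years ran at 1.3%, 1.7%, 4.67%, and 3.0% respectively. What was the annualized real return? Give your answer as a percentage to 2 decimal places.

0.10%

Cumulative inflation factor: 1.013 × 1.017 × 1.0467 × 1.030 ≈ 1.11068.
Nominal growth factor: 1.11500. Real growth factor = 1.11500 / 1.11068 ≈ 1.00389.
Annualized: 1.00389^(1/4) − 1 ≈ 0.00097.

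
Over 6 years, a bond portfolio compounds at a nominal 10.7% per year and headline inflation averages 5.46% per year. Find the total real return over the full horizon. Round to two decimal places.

The annual real rate is (1+10.7%)/(1+5.46%) − 1 = 4.9687%.
Compounded over 6 years: (1 + 0.049687)^6 − 1 ≈ 0.33770.

33.77%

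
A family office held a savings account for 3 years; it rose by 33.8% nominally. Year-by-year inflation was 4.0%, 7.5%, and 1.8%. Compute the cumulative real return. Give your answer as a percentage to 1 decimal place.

17.6%

Cumulative inflation factor: 1.040 × 1.075 × 1.018 ≈ 1.13812.
Nominal growth factor: 1.33800. Real growth factor = 1.33800 / 1.13812 ≈ 1.17562.
Total real return ≈ 17.5619%.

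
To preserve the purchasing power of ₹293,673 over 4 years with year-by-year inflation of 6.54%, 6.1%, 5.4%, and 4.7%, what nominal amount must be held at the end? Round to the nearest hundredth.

₹366,335.82

Cumulative price-level factor: 1.0654 × 1.061 × 1.054 × 1.047 ≈ 1.2474276577.
The nominal amount required is ₹293,673 scaled up by that factor.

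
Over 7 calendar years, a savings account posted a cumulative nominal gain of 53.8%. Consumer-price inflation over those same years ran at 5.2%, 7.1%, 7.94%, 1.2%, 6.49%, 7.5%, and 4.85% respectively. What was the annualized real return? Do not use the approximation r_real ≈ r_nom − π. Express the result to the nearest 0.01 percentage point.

Cumulative inflation factor: 1.052 × 1.071 × 1.0794 × 1.012 × 1.0649 × 1.075 × 1.0485 ≈ 1.47725.
Nominal growth factor: 1.53800. Real growth factor = 1.53800 / 1.47725 ≈ 1.04112.
Annualized: 1.04112^(1/7) − 1 ≈ 0.00577.

0.58%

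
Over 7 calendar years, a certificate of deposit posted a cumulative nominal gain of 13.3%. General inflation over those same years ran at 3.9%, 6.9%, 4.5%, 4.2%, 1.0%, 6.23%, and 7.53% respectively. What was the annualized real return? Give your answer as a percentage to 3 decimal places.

-2.931%

Cumulative inflation factor: 1.039 × 1.069 × 1.045 × 1.042 × 1.010 × 1.0623 × 1.0753 ≈ 1.39533.
Nominal growth factor: 1.13300. Real growth factor = 1.13300 / 1.39533 ≈ 0.81200.
Annualized: 0.81200^(1/7) − 1 ≈ -0.02931.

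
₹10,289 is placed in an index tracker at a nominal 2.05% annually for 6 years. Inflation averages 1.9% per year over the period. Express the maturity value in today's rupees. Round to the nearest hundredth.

Nominal value at maturity: ₹10,289 × (1 + 2.05%)^6 ≈ ₹11,621.21.
Price-level factor over 6 years: (1 + 1.9%)^6 ≈ 1.1195541497.
The maturity value deflated by that factor is the answer in today's purchasing power.

₹10,380.21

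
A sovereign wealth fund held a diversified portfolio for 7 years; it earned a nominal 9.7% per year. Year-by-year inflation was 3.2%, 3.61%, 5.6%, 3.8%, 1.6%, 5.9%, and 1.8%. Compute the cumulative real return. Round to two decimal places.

48.92%

Cumulative inflation factor: 1.032 × 1.0361 × 1.056 × 1.038 × 1.016 × 1.059 × 1.018 ≈ 1.28375.
Nominal growth factor: 1.91182. Real growth factor = 1.91182 / 1.28375 ≈ 1.48925.
Total real return ≈ 48.9246%.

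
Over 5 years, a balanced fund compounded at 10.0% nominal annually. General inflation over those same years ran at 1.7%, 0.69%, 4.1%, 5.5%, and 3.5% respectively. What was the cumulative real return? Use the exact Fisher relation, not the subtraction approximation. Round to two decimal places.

Cumulative inflation factor: 1.017 × 1.0069 × 1.041 × 1.055 × 1.035 ≈ 1.16399.
Nominal growth factor: 1.61051. Real growth factor = 1.61051 / 1.16399 ≈ 1.38361.
Total real return ≈ 38.3606%.

38.36%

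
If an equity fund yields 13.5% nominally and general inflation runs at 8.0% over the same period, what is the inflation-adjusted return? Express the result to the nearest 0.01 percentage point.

5.09%

Real return via the Fisher equation: (1 + 13.5%)/(1 + 8.0%) − 1 = 1.135/1.080 − 1 ≈ 0.05093.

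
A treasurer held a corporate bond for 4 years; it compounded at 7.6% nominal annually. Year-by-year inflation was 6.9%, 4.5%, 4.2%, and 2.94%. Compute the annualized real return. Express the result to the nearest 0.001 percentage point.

2.843%

Cumulative inflation factor: 1.069 × 1.045 × 1.042 × 1.0294 ≈ 1.19825.
Nominal growth factor: 1.34045. Real growth factor = 1.34045 / 1.19825 ≈ 1.11867.
Annualized: 1.11867^(1/4) − 1 ≈ 0.02843.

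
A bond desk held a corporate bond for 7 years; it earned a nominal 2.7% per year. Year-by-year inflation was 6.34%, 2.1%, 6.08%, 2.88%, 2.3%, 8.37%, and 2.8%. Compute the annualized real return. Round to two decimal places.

Cumulative inflation factor: 1.0634 × 1.021 × 1.0608 × 1.0288 × 1.023 × 1.0837 × 1.028 ≈ 1.35041.
Nominal growth factor: 1.20502. Real growth factor = 1.20502 / 1.35041 ≈ 0.89234.
Annualized: 0.89234^(1/7) − 1 ≈ -0.01614.

-1.61%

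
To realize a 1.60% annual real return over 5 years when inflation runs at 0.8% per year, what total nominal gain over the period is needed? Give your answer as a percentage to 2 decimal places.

12.66%

Required annual nominal rate: (1+1.60%)(1+0.8%) − 1 = 2.4128%.
Cumulative over 5 years: (1 + 0.024128)^5 − 1 ≈ 0.12660.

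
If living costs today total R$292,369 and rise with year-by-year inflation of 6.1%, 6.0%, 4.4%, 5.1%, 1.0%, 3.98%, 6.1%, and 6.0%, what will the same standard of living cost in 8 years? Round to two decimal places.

R$426,136.00

Cumulative price-level factor: 1.061 × 1.060 × 1.044 × 1.051 × 1.010 × 1.0398 × 1.061 × 1.060 ≈ 1.4575279776.
Multiplying R$292,369 by the price-level factor gives the future nominal sum.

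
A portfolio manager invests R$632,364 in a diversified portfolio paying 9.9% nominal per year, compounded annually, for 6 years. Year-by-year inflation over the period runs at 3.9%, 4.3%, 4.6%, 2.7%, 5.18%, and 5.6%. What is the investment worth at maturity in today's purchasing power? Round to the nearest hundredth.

Nominal value at maturity: R$632,364 × (1 + 9.9%)^6 ≈ R$1,114,174.70.
Price-level factor over 6 years: 1.039 × 1.043 × 1.046 × 1.027 × 1.0518 × 1.056 ≈ 1.2930016193.
Dividing the nominal maturity value by the price-level factor gives the value in today's money.

R$861,696.29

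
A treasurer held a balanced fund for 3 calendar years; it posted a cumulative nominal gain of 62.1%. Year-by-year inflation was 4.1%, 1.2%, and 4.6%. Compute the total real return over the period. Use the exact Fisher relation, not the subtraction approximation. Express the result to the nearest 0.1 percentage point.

47.1%

Cumulative inflation factor: 1.041 × 1.012 × 1.046 ≈ 1.10195.
Nominal growth factor: 1.62100. Real growth factor = 1.62100 / 1.10195 ≈ 1.47103.
Total real return ≈ 47.1025%.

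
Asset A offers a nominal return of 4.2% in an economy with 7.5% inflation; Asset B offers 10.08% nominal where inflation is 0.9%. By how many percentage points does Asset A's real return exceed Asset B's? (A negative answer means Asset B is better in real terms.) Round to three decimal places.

Asset A real return: 1.042/1.075 − 1 = -3.0698%.
Asset B real return: 1.1008/1.009 − 1 = 9.0981%.
Difference: -3.0698 − 9.0981 = -12.1679 pp.

-12.168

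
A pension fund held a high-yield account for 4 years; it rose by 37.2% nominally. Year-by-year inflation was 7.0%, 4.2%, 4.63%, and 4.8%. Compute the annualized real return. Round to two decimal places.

Cumulative inflation factor: 1.070 × 1.042 × 1.0463 × 1.048 ≈ 1.22256.
Nominal growth factor: 1.37200. Real growth factor = 1.37200 / 1.22256 ≈ 1.12224.
Annualized: 1.12224^(1/4) − 1 ≈ 0.02925.

2.93%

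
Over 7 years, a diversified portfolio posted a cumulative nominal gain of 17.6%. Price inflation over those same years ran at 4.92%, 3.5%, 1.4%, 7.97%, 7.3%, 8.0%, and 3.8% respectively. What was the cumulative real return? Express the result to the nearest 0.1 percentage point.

Cumulative inflation factor: 1.0492 × 1.035 × 1.014 × 1.0797 × 1.073 × 1.080 × 1.038 ≈ 1.43008.
Nominal growth factor: 1.17600. Real growth factor = 1.17600 / 1.43008 ≈ 0.82233.
Total real return ≈ -17.7669%.

-17.8%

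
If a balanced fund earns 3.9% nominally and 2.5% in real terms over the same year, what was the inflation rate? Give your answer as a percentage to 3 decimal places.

1.366%

From (1+r_nom) = (1+r_real)(1+π), we get 1+π = (1 + 3.9%)/(1 + 2.5%) = 1.039/1.025 ≈ 1.01366.
So π ≈ 1.3659%.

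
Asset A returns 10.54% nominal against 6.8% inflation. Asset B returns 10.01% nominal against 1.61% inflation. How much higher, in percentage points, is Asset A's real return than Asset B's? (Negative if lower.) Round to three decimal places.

-4.765

Asset A real return: 1.1054/1.068 − 1 = 3.5019%.
Asset B real return: 1.1001/1.0161 − 1 = 8.2669%.
Difference: 3.5019 − 8.2669 = -4.7650 pp.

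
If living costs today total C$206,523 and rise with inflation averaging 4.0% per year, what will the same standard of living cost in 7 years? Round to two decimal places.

Cumulative price-level factor: (1+4.0%)^7 ≈ 1.3159317792.
Multiplying C$206,523 by the price-level factor gives the future nominal sum.

C$271,770.18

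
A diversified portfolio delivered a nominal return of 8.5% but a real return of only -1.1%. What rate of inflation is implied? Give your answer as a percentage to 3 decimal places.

From (1+r_nom) = (1+r_real)(1+π), we get 1+π = (1 + 8.5%)/(1 − 1.1%) = 1.085/0.989 ≈ 1.09707.
So π ≈ 9.7068%.

9.707%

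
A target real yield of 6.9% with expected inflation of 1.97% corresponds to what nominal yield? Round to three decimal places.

By the Fisher equation, 1 + r_nom = (1 + 6.9%)(1 + 1.97%) = 1.069 × 1.0197 = 1.0900593.
So r_nom = 9.00593%.

9.006%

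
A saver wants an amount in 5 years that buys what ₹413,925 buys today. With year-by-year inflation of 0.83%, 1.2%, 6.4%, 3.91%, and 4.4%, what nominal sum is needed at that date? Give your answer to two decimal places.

₹487,518.85

Cumulative price-level factor: 1.0083 × 1.012 × 1.064 × 1.0391 × 1.044 ≈ 1.1777951216.
Multiplying ₹413,925 by the price-level factor gives the future nominal sum.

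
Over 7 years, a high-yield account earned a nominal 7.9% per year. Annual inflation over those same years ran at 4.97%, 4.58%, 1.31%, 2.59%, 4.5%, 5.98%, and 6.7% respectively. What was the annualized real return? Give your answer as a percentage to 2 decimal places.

3.39%

Cumulative inflation factor: 1.0497 × 1.0458 × 1.0131 × 1.0259 × 1.045 × 1.0598 × 1.067 ≈ 1.34827.
Nominal growth factor: 1.70275. Real growth factor = 1.70275 / 1.34827 ≈ 1.26292.
Annualized: 1.26292^(1/7) − 1 ≈ 0.03391.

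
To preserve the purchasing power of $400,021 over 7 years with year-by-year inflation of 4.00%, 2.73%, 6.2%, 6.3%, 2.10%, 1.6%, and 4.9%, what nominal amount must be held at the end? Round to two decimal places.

Cumulative price-level factor: 1.0400 × 1.0273 × 1.062 × 1.063 × 1.0210 × 1.016 × 1.049 ≈ 1.3124517519.
Multiplying $400,021 by the price-level factor gives the future nominal sum.

$525,008.26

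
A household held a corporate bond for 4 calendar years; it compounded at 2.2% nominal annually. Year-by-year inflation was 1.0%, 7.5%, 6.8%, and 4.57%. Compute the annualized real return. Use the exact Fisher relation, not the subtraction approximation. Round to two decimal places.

-2.61%

Cumulative inflation factor: 1.010 × 1.075 × 1.068 × 1.0457 ≈ 1.21257.
Nominal growth factor: 1.09095. Real growth factor = 1.09095 / 1.21257 ≈ 0.89970.
Annualized: 0.89970^(1/4) − 1 ≈ -0.02608.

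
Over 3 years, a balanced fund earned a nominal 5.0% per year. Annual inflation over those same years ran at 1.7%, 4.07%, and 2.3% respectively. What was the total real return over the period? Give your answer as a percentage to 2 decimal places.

Cumulative inflation factor: 1.017 × 1.0407 × 1.023 ≈ 1.08273.
Nominal growth factor: 1.15763. Real growth factor = 1.15763 / 1.08273 ≈ 1.06917.
Total real return ≈ 6.9168%.

6.92%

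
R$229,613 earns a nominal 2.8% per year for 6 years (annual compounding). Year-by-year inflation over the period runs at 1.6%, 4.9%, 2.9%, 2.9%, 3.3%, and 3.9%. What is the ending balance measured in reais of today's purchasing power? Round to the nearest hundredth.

Nominal value at maturity: R$229,613 × (1 + 2.8%)^6 ≈ R$270,991.18.
Price-level factor over 6 years: 1.016 × 1.049 × 1.029 × 1.029 × 1.033 × 1.039 ≈ 1.2111998678.
The maturity value deflated by that factor is the answer in today's purchasing power.

R$223,737.79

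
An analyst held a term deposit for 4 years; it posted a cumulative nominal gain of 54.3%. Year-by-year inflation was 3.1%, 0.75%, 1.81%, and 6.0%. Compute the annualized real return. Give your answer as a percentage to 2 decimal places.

8.32%

Cumulative inflation factor: 1.031 × 1.0075 × 1.0181 × 1.060 ≈ 1.12099.
Nominal growth factor: 1.54300. Real growth factor = 1.54300 / 1.12099 ≈ 1.37647.
Annualized: 1.37647^(1/4) − 1 ≈ 0.08316.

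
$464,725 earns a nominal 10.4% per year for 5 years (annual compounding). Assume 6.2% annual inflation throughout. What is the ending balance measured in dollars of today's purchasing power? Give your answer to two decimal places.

$564,181.47

Nominal value at maturity: $464,725 × (1 + 10.4%)^5 ≈ $762,151.67.
Price-level factor over 5 years: (1 + 6.2%)^5 ≈ 1.3508980778.
Dividing the nominal maturity value by the price-level factor gives the value in today's money.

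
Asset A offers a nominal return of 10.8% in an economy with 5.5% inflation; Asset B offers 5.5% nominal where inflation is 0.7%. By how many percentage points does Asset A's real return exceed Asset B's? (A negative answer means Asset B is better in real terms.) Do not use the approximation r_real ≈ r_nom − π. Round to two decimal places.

0.26

Asset A real return: 1.108/1.055 − 1 = 5.024%.
Asset B real return: 1.055/1.007 − 1 = 4.767%.
Difference: 5.024 − 4.767 = 0.257 pp.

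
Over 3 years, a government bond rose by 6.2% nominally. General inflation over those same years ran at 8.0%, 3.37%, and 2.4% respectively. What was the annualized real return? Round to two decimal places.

-2.43%

Cumulative inflation factor: 1.080 × 1.0337 × 1.024 ≈ 1.14319.
Nominal growth factor: 1.06200. Real growth factor = 1.06200 / 1.14319 ≈ 0.92898.
Annualized: 0.92898^(1/3) − 1 ≈ -0.02426.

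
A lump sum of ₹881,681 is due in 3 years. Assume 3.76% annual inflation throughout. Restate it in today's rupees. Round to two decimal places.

₹789,262.73

Price-level factor over 3 years: (1 + 3.76%)^3 ≈ 1.1170944374.
Purchasing power today: ₹881,681 divided by that factor.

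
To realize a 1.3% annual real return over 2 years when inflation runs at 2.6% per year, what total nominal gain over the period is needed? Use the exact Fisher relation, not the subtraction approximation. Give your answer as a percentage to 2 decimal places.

8.02%

Required annual nominal rate: (1+1.3%)(1+2.6%) − 1 = 3.9338%.
Cumulative over 2 years: (1 + 0.039338)^2 − 1 ≈ 0.08022.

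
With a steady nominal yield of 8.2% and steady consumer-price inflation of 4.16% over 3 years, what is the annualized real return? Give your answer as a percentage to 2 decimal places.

3.88%

With constant rates the annual real return is the same each year: (1+8.2%)/(1+4.16%) − 1 = 0.03879.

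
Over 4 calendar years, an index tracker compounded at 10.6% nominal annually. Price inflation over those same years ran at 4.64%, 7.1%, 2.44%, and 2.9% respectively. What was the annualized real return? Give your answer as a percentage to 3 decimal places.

6.087%

Cumulative inflation factor: 1.0464 × 1.071 × 1.0244 × 1.029 ≈ 1.18133.
Nominal growth factor: 1.49631. Real growth factor = 1.49631 / 1.18133 ≈ 1.26663.
Annualized: 1.26663^(1/4) − 1 ≈ 0.06087.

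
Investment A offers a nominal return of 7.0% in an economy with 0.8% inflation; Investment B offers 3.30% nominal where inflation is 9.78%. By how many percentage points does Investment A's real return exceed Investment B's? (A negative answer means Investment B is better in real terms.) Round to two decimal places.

Investment A real return: 1.070/1.008 − 1 = 6.151%.
Investment B real return: 1.0330/1.0978 − 1 = -5.903%.
Difference: 6.151 − (-5.903) = 12.054 pp.

12.05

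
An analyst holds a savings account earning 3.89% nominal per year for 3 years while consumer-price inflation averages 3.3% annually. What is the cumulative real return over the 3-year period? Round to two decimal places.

1.72%

The annual real rate is (1+3.89%)/(1+3.3%) − 1 = 0.5712%.
Compounded over 3 years: (1 + 0.005712)^3 − 1 ≈ 0.01723.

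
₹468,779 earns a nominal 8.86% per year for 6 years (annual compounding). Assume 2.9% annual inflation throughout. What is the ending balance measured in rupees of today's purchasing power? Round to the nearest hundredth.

Nominal value at maturity: ₹468,779 × (1 + 8.86%)^6 ≈ ₹780,150.03.
Price-level factor over 6 years: (1 + 2.9%)^6 ≈ 1.1871135129.
Dividing the nominal maturity value by the price-level factor gives the value in today's money.

₹657,182.33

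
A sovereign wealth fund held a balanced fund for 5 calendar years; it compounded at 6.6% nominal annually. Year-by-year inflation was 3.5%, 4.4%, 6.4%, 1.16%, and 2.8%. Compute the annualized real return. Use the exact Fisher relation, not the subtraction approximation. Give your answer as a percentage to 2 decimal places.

2.86%

Cumulative inflation factor: 1.035 × 1.044 × 1.064 × 1.0116 × 1.028 ≈ 1.19560.
Nominal growth factor: 1.37653. Real growth factor = 1.37653 / 1.19560 ≈ 1.15133.
Annualized: 1.15133^(1/5) − 1 ≈ 0.02859.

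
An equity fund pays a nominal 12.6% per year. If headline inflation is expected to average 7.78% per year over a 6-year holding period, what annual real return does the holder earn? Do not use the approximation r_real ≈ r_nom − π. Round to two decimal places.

With constant rates the annual real return is the same each year: (1+12.6%)/(1+7.78%) − 1 = 0.04472.

4.47%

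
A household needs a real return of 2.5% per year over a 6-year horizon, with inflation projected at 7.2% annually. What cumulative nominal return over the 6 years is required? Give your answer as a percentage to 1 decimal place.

76.0%

Required annual nominal rate: (1+2.5%)(1+7.2%) − 1 = 9.88%.
Cumulative over 6 years: (1 + 0.0988)^6 − 1 ≈ 0.76000.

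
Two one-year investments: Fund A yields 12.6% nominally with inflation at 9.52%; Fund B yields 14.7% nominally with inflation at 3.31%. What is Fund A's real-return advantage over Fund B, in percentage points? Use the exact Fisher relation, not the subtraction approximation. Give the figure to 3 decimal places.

Fund A real return: 1.126/1.0952 − 1 = 2.8123%.
Fund B real return: 1.147/1.0331 − 1 = 11.0251%.
Difference: 2.8123 − 11.0251 = -8.2128 pp.

-8.213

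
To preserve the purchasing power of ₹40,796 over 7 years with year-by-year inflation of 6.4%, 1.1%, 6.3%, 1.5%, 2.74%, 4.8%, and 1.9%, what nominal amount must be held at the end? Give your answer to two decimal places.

Cumulative price-level factor: 1.064 × 1.011 × 1.063 × 1.015 × 1.0274 × 1.048 × 1.019 ≈ 1.2734066642.
The nominal amount required is ₹40,796 scaled up by that factor.

₹51,949.90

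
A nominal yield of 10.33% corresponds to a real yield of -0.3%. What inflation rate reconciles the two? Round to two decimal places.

From (1+r_nom) = (1+r_real)(1+π), we get 1+π = (1 + 10.33%)/(1 − 0.3%) = 1.1033/0.997 ≈ 1.10662.
So π ≈ 10.6620%.

10.66%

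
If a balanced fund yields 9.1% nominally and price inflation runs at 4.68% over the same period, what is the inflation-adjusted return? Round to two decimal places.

4.22%

Real return via the Fisher equation: (1 + 9.1%)/(1 + 4.68%) − 1 = 1.091/1.0468 − 1 ≈ 0.04222.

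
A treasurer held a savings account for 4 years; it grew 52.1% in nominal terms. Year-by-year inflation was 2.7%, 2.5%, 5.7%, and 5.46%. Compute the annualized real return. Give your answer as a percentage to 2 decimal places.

6.70%

Cumulative inflation factor: 1.027 × 1.025 × 1.057 × 1.0546 ≈ 1.17343.
Nominal growth factor: 1.52100. Real growth factor = 1.52100 / 1.17343 ≈ 1.29620.
Annualized: 1.29620^(1/4) − 1 ≈ 0.06701.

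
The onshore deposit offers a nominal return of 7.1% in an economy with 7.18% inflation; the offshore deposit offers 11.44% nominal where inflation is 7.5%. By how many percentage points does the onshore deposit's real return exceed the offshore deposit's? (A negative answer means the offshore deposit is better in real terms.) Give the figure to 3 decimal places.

The onshore deposit real return: 1.071/1.0718 − 1 = -0.0746%.
The offshore deposit real return: 1.1144/1.075 − 1 = 3.6651%.
Difference: -0.0746 − 3.6651 = -3.7397 pp.

-3.740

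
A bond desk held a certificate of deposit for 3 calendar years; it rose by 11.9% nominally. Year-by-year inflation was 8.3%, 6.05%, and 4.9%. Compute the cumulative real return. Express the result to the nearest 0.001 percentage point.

-7.121%

Cumulative inflation factor: 1.083 × 1.0605 × 1.049 ≈ 1.20480.
Nominal growth factor: 1.11900. Real growth factor = 1.11900 / 1.20480 ≈ 0.92879.
Total real return ≈ -7.1214%.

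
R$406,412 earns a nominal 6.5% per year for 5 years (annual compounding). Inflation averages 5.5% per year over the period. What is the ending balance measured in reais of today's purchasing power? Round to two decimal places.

Nominal value at maturity: R$406,412 × (1 + 6.5%)^5 ≈ R$556,819.66.
Price-level factor over 5 years: (1 + 5.5%)^5 ≈ 1.3069600064.
Dividing the nominal maturity value by the price-level factor gives the value in today's money.

R$426,041.85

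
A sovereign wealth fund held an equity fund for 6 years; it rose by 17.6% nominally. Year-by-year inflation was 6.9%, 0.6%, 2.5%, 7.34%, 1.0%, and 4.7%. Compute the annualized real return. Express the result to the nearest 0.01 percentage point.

Cumulative inflation factor: 1.069 × 1.006 × 1.025 × 1.0734 × 1.010 × 1.047 ≈ 1.25121.
Nominal growth factor: 1.17600. Real growth factor = 1.17600 / 1.25121 ≈ 0.93989.
Annualized: 0.93989^(1/6) − 1 ≈ -0.01028.

-1.03%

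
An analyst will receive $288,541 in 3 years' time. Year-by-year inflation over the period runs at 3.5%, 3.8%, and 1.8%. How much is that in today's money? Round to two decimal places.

$263,828.71

Price-level factor over 3 years: 1.035 × 1.038 × 1.018 = 1.09366794.
Purchasing power today: $288,541 divided by that factor.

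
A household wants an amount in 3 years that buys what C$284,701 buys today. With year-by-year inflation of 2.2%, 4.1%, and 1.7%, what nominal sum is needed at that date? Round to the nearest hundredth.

C$308,043.16

Cumulative price-level factor: 1.022 × 1.041 × 1.017 = 1.081988334.
The nominal amount required is C$284,701 scaled up by that factor.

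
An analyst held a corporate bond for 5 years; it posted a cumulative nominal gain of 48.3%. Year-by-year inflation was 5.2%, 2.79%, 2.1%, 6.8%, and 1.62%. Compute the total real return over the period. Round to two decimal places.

23.77%

Cumulative inflation factor: 1.052 × 1.0279 × 1.021 × 1.068 × 1.0162 ≈ 1.19824.
Nominal growth factor: 1.48300. Real growth factor = 1.48300 / 1.19824 ≈ 1.23765.
Total real return ≈ 23.7651%.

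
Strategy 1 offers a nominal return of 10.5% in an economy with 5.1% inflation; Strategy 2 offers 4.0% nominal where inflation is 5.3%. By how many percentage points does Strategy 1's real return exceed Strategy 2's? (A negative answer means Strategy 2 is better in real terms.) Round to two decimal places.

Strategy 1 real return: 1.105/1.051 − 1 = 5.138%.
Strategy 2 real return: 1.040/1.053 − 1 = -1.235%.
Difference: 5.138 − (-1.235) = 6.373 pp.

6.37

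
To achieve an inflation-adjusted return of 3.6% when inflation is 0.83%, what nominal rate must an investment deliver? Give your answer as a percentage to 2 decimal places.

4.46%

By the Fisher equation, 1 + r_nom = (1 + 3.6%)(1 + 0.83%) = 1.036 × 1.0083 = 1.0445988.
So r_nom = 4.45988%.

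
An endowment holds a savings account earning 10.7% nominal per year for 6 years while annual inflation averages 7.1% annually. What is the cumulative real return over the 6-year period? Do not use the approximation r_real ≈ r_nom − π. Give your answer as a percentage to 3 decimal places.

The annual real rate is (1+10.7%)/(1+7.1%) − 1 = 3.3613%.
Compounded over 6 years: (1 + 0.033613)^6 − 1 ≈ 0.21941.

21.941%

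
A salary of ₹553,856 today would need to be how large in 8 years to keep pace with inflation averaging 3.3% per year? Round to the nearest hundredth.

₹718,123.99

Cumulative price-level factor: (1+3.3%)^8 ≈ 1.2965897146.
The nominal amount required is ₹553,856 scaled up by that factor.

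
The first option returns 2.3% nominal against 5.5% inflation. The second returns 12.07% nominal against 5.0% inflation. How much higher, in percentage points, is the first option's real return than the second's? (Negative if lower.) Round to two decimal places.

-9.77

The first option real return: 1.023/1.055 − 1 = -3.033%.
The second real return: 1.1207/1.050 − 1 = 6.733%.
Difference: -3.033 − 6.733 = -9.766 pp.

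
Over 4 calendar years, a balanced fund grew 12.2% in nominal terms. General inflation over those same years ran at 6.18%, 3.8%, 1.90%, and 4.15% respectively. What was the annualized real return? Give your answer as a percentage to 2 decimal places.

-1.04%

Cumulative inflation factor: 1.0618 × 1.038 × 1.0190 × 1.0415 ≈ 1.16970.
Nominal growth factor: 1.12200. Real growth factor = 1.12200 / 1.16970 ≈ 0.95922.
Annualized: 0.95922^(1/4) − 1 ≈ -0.01035.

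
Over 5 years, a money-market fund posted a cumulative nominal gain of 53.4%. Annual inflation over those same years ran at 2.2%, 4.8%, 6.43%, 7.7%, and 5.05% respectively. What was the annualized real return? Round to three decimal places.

3.530%

Cumulative inflation factor: 1.022 × 1.048 × 1.0643 × 1.077 × 1.0505 ≈ 1.28970.
Nominal growth factor: 1.53400. Real growth factor = 1.53400 / 1.28970 ≈ 1.18943.
Annualized: 1.18943^(1/5) − 1 ≈ 0.03530.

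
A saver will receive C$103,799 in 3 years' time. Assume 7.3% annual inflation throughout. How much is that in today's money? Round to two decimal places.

Price-level factor over 3 years: (1 + 7.3%)^3 = 1.235376017.
Purchasing power today: C$103,799 divided by that factor.

C$84,022.19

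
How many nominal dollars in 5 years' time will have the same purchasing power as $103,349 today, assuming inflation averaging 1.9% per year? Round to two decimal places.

$113,547.40

Cumulative price-level factor: (1+1.9%)^5 ≈ 1.0986792441.
The nominal amount required is $103,349 scaled up by that factor.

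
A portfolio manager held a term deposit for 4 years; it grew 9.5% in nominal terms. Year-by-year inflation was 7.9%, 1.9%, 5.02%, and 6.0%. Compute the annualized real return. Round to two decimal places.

-2.75%

Cumulative inflation factor: 1.079 × 1.019 × 1.0502 × 1.060 ≈ 1.22398.
Nominal growth factor: 1.09500. Real growth factor = 1.09500 / 1.22398 ≈ 0.89462.
Annualized: 0.89462^(1/4) − 1 ≈ -0.02745.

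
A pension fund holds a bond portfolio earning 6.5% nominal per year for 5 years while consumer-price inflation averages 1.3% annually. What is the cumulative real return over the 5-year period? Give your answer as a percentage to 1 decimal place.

28.4%

The annual real rate is (1+6.5%)/(1+1.3%) − 1 = 5.1333%.
Compounded over 5 years: (1 + 0.051333)^5 − 1 ≈ 0.28440.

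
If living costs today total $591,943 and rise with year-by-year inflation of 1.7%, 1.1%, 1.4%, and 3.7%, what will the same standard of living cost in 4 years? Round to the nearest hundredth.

Cumulative price-level factor: 1.017 × 1.011 × 1.014 × 1.037 ≈ 1.0811571379.
The nominal amount required is $591,943 scaled up by that factor.

$639,983.40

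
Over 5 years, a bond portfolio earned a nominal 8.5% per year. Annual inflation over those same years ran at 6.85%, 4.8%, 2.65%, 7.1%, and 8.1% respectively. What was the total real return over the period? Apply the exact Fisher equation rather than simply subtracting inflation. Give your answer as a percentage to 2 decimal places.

Cumulative inflation factor: 1.0685 × 1.048 × 1.0265 × 1.071 × 1.081 ≈ 1.33079.
Nominal growth factor: 1.50366. Real growth factor = 1.50366 / 1.33079 ≈ 1.12990.
Total real return ≈ 12.9897%.

12.99%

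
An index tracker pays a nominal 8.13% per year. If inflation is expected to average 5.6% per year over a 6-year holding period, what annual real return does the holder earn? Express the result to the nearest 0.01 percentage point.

With constant rates the annual real return is the same each year: (1+8.13%)/(1+5.6%) − 1 = 0.02396.

2.40%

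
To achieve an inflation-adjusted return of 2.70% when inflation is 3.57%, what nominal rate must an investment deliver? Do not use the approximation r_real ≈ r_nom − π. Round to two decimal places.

By the Fisher equation, 1 + r_nom = (1 + 2.70%)(1 + 3.57%) = 1.0270 × 1.0357 = 1.0636639.
So r_nom = 6.36639%.

6.37%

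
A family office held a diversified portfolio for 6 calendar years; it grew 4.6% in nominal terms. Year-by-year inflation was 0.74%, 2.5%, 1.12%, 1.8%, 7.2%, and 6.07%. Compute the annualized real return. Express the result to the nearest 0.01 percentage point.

Cumulative inflation factor: 1.0074 × 1.025 × 1.0112 × 1.018 × 1.072 × 1.0607 ≈ 1.20864.
Nominal growth factor: 1.04600. Real growth factor = 1.04600 / 1.20864 ≈ 0.86543.
Annualized: 0.86543^(1/6) − 1 ≈ -0.02380.

-2.38%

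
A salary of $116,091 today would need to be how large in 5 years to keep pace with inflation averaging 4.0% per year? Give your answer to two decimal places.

$141,242.45

Cumulative price-level factor: (1+4.0%)^5 = 1.2166529024.
Multiplying $116,091 by the price-level factor gives the future nominal sum.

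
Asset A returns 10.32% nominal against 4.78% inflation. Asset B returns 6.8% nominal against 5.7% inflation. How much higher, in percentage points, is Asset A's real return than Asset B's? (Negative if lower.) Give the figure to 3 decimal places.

Asset A real return: 1.1032/1.0478 − 1 = 5.2873%.
Asset B real return: 1.068/1.057 − 1 = 1.0407%.
Difference: 5.2873 − 1.0407 = 4.2466 pp.

4.247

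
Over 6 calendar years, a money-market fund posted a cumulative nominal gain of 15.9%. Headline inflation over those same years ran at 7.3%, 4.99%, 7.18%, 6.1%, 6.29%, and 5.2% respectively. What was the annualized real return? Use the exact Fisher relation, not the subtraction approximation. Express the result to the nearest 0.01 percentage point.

Cumulative inflation factor: 1.073 × 1.0499 × 1.0718 × 1.061 × 1.0629 × 1.052 ≈ 1.43247.
Nominal growth factor: 1.15900. Real growth factor = 1.15900 / 1.43247 ≈ 0.80909.
Annualized: 0.80909^(1/6) − 1 ≈ -0.03469.

-3.47%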